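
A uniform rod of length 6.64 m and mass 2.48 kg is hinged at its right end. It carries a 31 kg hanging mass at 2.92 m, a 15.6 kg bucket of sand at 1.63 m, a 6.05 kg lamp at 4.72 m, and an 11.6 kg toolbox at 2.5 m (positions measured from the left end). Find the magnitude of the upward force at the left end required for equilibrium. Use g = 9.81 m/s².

F ≈ 386 N

Taking torques about the right end:
Beam weight: 2.48 × 9.81 = 24.33 N down at 3.32 m → arm 3.32 m, τ = 24.33 × 3.32 = 80.78 N·m counterclockwise.
Hanging mass: 31 × 9.81 = 304.1 N down at 2.92 m → arm 3.72 m, τ = 304.1 × 3.72 = 1131 N·m counterclockwise.
Bucket of sand: 15.6 × 9.81 = 153 N down at 1.63 m → arm 5.01 m, τ = 153 × 5.01 = 766.5 N·m counterclockwise.
Lamp: 6.05 × 9.81 = 59.35 N down at 4.72 m → arm 1.92 m, τ = 59.35 × 1.92 = 114 N·m counterclockwise.
Toolbox: 11.6 × 9.81 = 113.8 N down at 2.5 m → arm 4.14 m, τ = 113.8 × 4.14 = 471.1 N·m counterclockwise.
Net moment of the loads = 2563 N·m counterclockwise.
The upward force F acts at the left end, arm 6.64 m, giving F × 6.64 clockwise.
Setting net torque to zero: F × 6.64 = 2563 → F = 2563 / 6.64 = 386 N.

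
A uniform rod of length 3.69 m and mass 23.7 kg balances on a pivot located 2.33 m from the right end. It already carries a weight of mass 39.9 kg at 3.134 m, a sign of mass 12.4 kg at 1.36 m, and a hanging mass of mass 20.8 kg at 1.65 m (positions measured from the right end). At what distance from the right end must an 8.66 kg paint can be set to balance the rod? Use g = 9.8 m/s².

x ≈ 2.98 m from the right end

Take moments about the pivot (at 2.33 m from the right end).
Beam weight: 23.7 × 9.8 = 232.3 N down at 1.845 m → arm 0.485 m, τ = 232.3 × 0.485 = 112.7 N·m clockwise.
Weight: 39.9 × 9.8 = 391 N down at 3.134 m → arm 0.804 m, τ = 391 × 0.804 = 314.4 N·m counterclockwise.
Sign: 12.4 × 9.8 = 121.5 N down at 1.36 m → arm 0.97 m, τ = 121.5 × 0.97 = 117.9 N·m clockwise.
Hanging mass: 20.8 × 9.8 = 203.8 N down at 1.65 m → arm 0.68 m, τ = 203.8 × 0.68 = 138.6 N·m clockwise.
Net moment of existing loads = 54.8 N·m clockwise.
The paint can weighs 8.66 × 9.8 = 84.87 N and must supply an equal counterclockwise moment, so its lever arm about the pivot is 54.8 / 84.87 = 0.646 m.
That puts it at 2.33 + 0.646 = 2.98 m from the right end.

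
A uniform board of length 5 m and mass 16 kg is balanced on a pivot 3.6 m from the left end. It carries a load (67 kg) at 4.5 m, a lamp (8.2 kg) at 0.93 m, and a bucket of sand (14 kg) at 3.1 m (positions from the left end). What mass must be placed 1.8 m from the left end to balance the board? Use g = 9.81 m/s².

About the pivot (at 3.6 m from the left end):
Beam weight: 16 × 9.81 = 157 N down at 2.5 m → arm 1.1 m, τ = 157 × 1.1 = 172.7 N·m counterclockwise.
Load: 67 × 9.81 = 657.3 N down at 4.5 m → arm 0.9 m, τ = 657.3 × 0.9 = 591.6 N·m clockwise.
Lamp: 8.2 × 9.81 = 80.44 N down at 0.93 m → arm 2.67 m, τ = 80.44 × 2.67 = 214.8 N·m counterclockwise.
Bucket of sand: 14 × 9.81 = 137.3 N down at 3.1 m → arm 0.5 m, τ = 137.3 × 0.5 = 68.65 N·m counterclockwise.
Net moment of known loads = 135.5 N·m clockwise.
An unknown mass m at 1.8 m has arm 1.8 m; its moment is m·g·1.8 counterclockwise.
For rotational equilibrium, m × 9.81 × 1.8 = 135.5, so m = 135.5 / (9.81 × 1.8) = 7.67 kg.

m ≈ 7.67 kg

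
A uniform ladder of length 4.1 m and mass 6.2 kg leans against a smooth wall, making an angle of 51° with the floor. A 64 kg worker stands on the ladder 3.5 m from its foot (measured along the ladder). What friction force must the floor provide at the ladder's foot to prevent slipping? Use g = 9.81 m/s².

f ≈ 459 N

Choose the foot of the ladder as the axis so the floor normal and friction both act there and drop out.
Ladder weight 6.2×9.81 = 60.82 N acts at 2.05 m along the ladder; its horizontal arm is 2.05·cos51° = 1.29 m → τ = 78.46 N·m clockwise.
Worker: 64×9.81 = 627.8 N at 3.5 m → arm 2.203 m → τ = 1383 N·m clockwise.
Wall normal N acts horizontally at the top; its moment arm is the height L sinθ = 4.1·sin51° = 3.186 m, counterclockwise.
Setting net torque to zero: N × 3.186 = 1461 → N = 459 N.
ΣFx = 0: friction at the foot balances the wall's push, so f = N_wall = 459 N.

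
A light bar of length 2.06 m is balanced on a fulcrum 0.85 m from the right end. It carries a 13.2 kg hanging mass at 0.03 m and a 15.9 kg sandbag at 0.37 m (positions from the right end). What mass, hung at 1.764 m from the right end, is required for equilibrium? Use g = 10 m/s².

m ≈ 20.2 kg

About the fulcrum (at 0.85 m from the right end):
Hanging mass: 13.2 × 10 = 132 N down at 0.03 m → arm 0.82 m, τ = 132 × 0.82 = 108.2 N·m clockwise.
Sandbag: 15.9 × 10 = 159 N down at 0.37 m → arm 0.48 m, τ = 159 × 0.48 = 76.32 N·m clockwise.
Net moment of known loads = 184.5 N·m clockwise.
An unknown mass m at 1.764 m has arm 0.914 m; its moment is m·g·0.914 counterclockwise.
Setting net torque to zero: m × 10 × 0.914 = 184.5 → m = 184.5 / (10 × 0.914) = 20.2 kg.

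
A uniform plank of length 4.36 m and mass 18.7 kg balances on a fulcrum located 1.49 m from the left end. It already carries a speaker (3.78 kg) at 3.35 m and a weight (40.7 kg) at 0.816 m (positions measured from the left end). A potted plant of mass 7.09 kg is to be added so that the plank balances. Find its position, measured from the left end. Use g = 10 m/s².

x ≈ 2.55 m from the left end

About the fulcrum (at 1.49 m from the left end):
Beam weight: 18.7 × 10 = 187 N down at 2.18 m → arm 0.69 m, τ = 187 × 0.69 = 129 N·m clockwise.
Speaker: 3.78 × 10 = 37.8 N down at 3.35 m → arm 1.86 m, τ = 37.8 × 1.86 = 70.31 N·m clockwise.
Weight: 40.7 × 10 = 407 N down at 0.816 m → arm 0.674 m, τ = 407 × 0.674 = 274.3 N·m counterclockwise.
Net moment of existing loads = 74.99 N·m counterclockwise.
The potted plant weighs 7.09 × 10 = 70.9 N and must supply an equal clockwise moment, so its lever arm about the fulcrum is 74.99 / 70.9 = 1.06 m.
That puts it at 1.49 + 1.06 = 2.55 m from the left end.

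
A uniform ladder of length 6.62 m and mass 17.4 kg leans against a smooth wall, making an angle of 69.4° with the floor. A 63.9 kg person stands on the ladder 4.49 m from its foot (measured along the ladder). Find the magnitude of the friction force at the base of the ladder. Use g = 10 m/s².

Sum moments about the foot of the ladder (the floor normal and friction both act there and drop out).
Ladder weight 17.4×10 = 174 N acts at 3.31 m along the ladder; its horizontal arm is 3.31·cos69.4° = 1.165 m → τ = 202.7 N·m clockwise.
Person: 63.9×10 = 639 N at 4.49 m → arm 1.58 m → τ = 1010 N·m clockwise.
Wall normal N acts horizontally at the top; its moment arm is the height L sinθ = 6.62·sin69.4° = 6.197 m, counterclockwise.
Setting net torque to zero: N × 6.197 = 1213 → N = 196 N.
ΣFx = 0: friction at the foot balances the wall's push, so f = N_wall = 196 N.

f ≈ 196 N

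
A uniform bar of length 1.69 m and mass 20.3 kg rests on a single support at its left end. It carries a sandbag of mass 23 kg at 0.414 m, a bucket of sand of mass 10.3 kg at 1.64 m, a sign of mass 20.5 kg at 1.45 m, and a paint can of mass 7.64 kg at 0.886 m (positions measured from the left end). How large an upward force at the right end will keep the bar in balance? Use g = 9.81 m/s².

Take moments about the left end.
Beam weight: 20.3 × 9.81 = 199.1 N down at 0.845 m → arm 0.845 m, τ = 199.1 × 0.845 = 168.2 N·m clockwise.
Sandbag: 23 × 9.81 = 225.6 N down at 0.414 m → arm 0.414 m, τ = 225.6 × 0.414 = 93.4 N·m clockwise.
Bucket of sand: 10.3 × 9.81 = 101 N down at 1.64 m → arm 1.64 m, τ = 101 × 1.64 = 165.6 N·m clockwise.
Sign: 20.5 × 9.81 = 201.1 N down at 1.45 m → arm 1.45 m, τ = 201.1 × 1.45 = 291.6 N·m clockwise.
Paint can: 7.64 × 9.81 = 74.95 N down at 0.886 m → arm 0.886 m, τ = 74.95 × 0.886 = 66.41 N·m clockwise.
Net moment of the loads = 785.2 N·m clockwise.
The upward force F acts at the right end, arm 1.69 m, giving F × 1.69 counterclockwise.
Στ = 0 ⇒ F × 1.69 = 785.2 ⇒ F = 785.2 / 1.69 = 465 N.

F ≈ 465 N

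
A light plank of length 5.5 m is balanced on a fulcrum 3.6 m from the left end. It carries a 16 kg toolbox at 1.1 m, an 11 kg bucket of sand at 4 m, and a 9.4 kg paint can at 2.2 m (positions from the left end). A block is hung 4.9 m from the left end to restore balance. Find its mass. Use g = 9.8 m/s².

m ≈ 37.5 kg

Sum moments about the fulcrum (at 3.6 m from the left end) (the support reaction has zero arm there).
Toolbox: 16 × 9.8 = 156.8 N down at 1.1 m → arm 2.5 m, τ = 156.8 × 2.5 = 392 N·m counterclockwise.
Bucket of sand: 11 × 9.8 = 107.8 N down at 4 m → arm 0.4 m, τ = 107.8 × 0.4 = 43.12 N·m clockwise.
Paint can: 9.4 × 9.8 = 92.12 N down at 2.2 m → arm 1.4 m, τ = 92.12 × 1.4 = 129 N·m counterclockwise.
Net moment of known loads = 477.9 N·m counterclockwise.
An unknown mass m at 4.9 m has arm 1.3 m; its moment is m·g·1.3 clockwise.
Στ = 0 ⇒ m × 9.8 × 1.3 = 477.9 ⇒ m = 477.9 / (9.8 × 1.3) = 37.5 kg.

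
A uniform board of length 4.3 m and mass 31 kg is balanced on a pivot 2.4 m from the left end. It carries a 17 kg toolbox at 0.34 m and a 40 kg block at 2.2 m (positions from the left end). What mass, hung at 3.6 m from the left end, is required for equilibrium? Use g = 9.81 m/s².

Sum moments about the pivot (at 2.4 m from the left end) (the support reaction has zero arm there).
Beam weight: 31 × 9.81 = 304.1 N down at 2.15 m → arm 0.25 m, τ = 304.1 × 0.25 = 76.03 N·m counterclockwise.
Toolbox: 17 × 9.81 = 166.8 N down at 0.34 m → arm 2.06 m, τ = 166.8 × 2.06 = 343.6 N·m counterclockwise.
Block: 40 × 9.81 = 392.4 N down at 2.2 m → arm 0.2 m, τ = 392.4 × 0.2 = 78.48 N·m counterclockwise.
Net moment of known loads = 498.1 N·m counterclockwise.
An unknown mass m at 3.6 m has arm 1.2 m; its moment is m·g·1.2 clockwise.
Setting net torque to zero: m × 9.81 × 1.2 = 498.1 → m = 498.1 / (9.81 × 1.2) = 42.3 kg.

m ≈ 42.3 kg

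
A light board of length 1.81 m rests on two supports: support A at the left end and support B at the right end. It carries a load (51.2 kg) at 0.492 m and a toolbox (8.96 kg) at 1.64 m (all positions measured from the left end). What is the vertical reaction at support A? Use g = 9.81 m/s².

Taking torques about support B:
Load: 51.2 × 9.81 = 502.3 N down at 0.492 m → arm 1.318 m, τ = 502.3 × 1.318 = 662 N·m counterclockwise.
Toolbox: 8.96 × 9.81 = 87.9 N down at 1.64 m → arm 0.17 m, τ = 87.9 × 0.17 = 14.94 N·m counterclockwise.
Net load moment about support B = 676.9 N·m counterclockwise.
Reaction R at support A is upward at 0 m, arm 1.81 m → moment R × 1.81 clockwise.
Στ = 0 ⇒ R × 1.81 = 676.9 ⇒ R = 374 N.

R_A ≈ 374 N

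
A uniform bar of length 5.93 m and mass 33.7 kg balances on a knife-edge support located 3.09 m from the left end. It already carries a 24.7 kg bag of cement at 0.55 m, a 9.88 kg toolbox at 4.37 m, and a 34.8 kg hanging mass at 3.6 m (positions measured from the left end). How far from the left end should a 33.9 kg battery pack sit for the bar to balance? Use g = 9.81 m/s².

x ≈ 4.17 m from the left end

Sum moments about the knife-edge support (at 3.09 m from the left end) (the support reaction has zero arm there).
Beam weight: 33.7 × 9.81 = 330.6 N down at 2.965 m → arm 0.125 m, τ = 330.6 × 0.125 = 41.33 N·m counterclockwise.
Bag of cement: 24.7 × 9.81 = 242.3 N down at 0.55 m → arm 2.54 m, τ = 242.3 × 2.54 = 615.4 N·m counterclockwise.
Toolbox: 9.88 × 9.81 = 96.92 N down at 4.37 m → arm 1.28 m, τ = 96.92 × 1.28 = 124.1 N·m clockwise.
Hanging mass: 34.8 × 9.81 = 341.4 N down at 3.6 m → arm 0.51 m, τ = 341.4 × 0.51 = 174.1 N·m clockwise.
Net moment of existing loads = 358.5 N·m counterclockwise.
The battery pack weighs 33.9 × 9.81 = 332.6 N and must supply an equal clockwise moment, so its lever arm about the knife-edge support is 358.5 / 332.6 = 1.08 m.
That puts it at 3.09 + 1.08 = 4.17 m from the left end.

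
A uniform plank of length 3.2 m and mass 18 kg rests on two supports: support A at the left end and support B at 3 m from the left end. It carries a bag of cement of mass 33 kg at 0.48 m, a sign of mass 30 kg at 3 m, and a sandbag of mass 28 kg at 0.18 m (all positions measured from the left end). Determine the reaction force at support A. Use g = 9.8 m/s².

R_A ≈ 612 N

About support B:
Beam weight: 18 × 9.8 = 176.4 N down at 1.6 m → arm 1.4 m, τ = 176.4 × 1.4 = 247 N·m counterclockwise.
Bag of cement: 33 × 9.8 = 323.4 N down at 0.48 m → arm 2.52 m, τ = 323.4 × 2.52 = 815 N·m counterclockwise.
Sign: acts at the support B, moment arm 0 → no torque.
Sandbag: 28 × 9.8 = 274.4 N down at 0.18 m → arm 2.82 m, τ = 274.4 × 2.82 = 773.8 N·m counterclockwise.
Net load moment about support B = 1836 N·m counterclockwise.
Reaction R at support A is upward at 0 m, arm 3 m → moment R × 3 clockwise.
For rotational equilibrium, R × 3 = 1836, so R = 612 N.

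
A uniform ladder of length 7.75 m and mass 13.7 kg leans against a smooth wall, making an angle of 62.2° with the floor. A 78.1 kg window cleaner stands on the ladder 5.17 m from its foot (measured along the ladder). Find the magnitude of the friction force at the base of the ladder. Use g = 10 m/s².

f ≈ 311 N

About the foot of the ladder:
Ladder weight 13.7×10 = 137 N acts at 3.875 m along the ladder; its horizontal arm is 3.875·cos62.2° = 1.807 m → τ = 247.6 N·m clockwise.
Window cleaner: 78.1×10 = 781 N at 5.17 m → arm 2.411 m → τ = 1883 N·m clockwise.
Wall normal N acts horizontally at the top; its moment arm is the height L sinθ = 7.75·sin62.2° = 6.856 m, counterclockwise.
Setting net torque to zero: N × 6.856 = 2131 → N = 311 N.
ΣFx = 0: friction at the foot balances the wall's push, so f = N_wall = 311 N.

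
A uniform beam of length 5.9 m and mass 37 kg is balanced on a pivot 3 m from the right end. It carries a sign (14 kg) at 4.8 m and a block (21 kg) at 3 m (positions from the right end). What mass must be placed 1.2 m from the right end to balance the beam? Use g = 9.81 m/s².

m ≈ 13 kg

About the pivot (at 3 m from the right end):
Beam weight: 37 × 9.81 = 363 N down at 2.95 m → arm 0.05 m, τ = 363 × 0.05 = 18.15 N·m clockwise.
Sign: 14 × 9.81 = 137.3 N down at 4.8 m → arm 1.8 m, τ = 137.3 × 1.8 = 247.1 N·m counterclockwise.
Block: acts at the pivot, moment arm 0 → no torque.
Net moment of known loads = 228.9 N·m counterclockwise.
An unknown mass m at 1.2 m has arm 1.8 m; its moment is m·g·1.8 clockwise.
Setting net torque to zero: m × 9.81 × 1.8 = 228.9 → m = 228.9 / (9.81 × 1.8) = 13 kg.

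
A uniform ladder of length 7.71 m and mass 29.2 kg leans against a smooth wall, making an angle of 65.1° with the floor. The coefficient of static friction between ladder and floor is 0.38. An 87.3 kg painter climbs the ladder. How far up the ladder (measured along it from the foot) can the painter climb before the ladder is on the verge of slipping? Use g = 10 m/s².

About the foot of the ladder:
Ladder weight 29.2×10 = 292 N acts at 3.855 m along the ladder; its horizontal arm is 3.855·cos65.1° = 1.623 m → τ = 473.9 N·m clockwise.
Painter weight 87.3×10 = 873 N at distance d → arm d·cos65.1° → τ = 873·d·0.421 clockwise.
Wall normal N at the top has arm L sinθ = 6.993 m counterclockwise, so Στ = 0 gives N·6.993 = 473.9 + 367.5·d.
ΣFy = 0 ⇒ N_floor = 1165 N, so the maximum friction is μ_s·N_floor = 0.38×1165 = 442.7 N. ΣFx = 0 ⇒ N_wall = f, so at the slipping point N = 442.7 N.
Substituting: 442.7×6.993 = 473.9 + 367.5·d ⇒ d = (3096 − 473.9) / 367.5 = 7.13 m.

d ≈ 7.13 m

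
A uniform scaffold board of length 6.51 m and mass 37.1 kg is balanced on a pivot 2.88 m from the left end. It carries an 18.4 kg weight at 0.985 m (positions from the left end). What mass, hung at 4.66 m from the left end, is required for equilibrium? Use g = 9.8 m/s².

m ≈ 11.8 kg

About the pivot (at 2.88 m from the left end):
Beam weight: 37.1 × 9.8 = 363.6 N down at 3.255 m → arm 0.375 m, τ = 363.6 × 0.375 = 136.4 N·m clockwise.
Weight: 18.4 × 9.8 = 180.3 N down at 0.985 m → arm 1.895 m, τ = 180.3 × 1.895 = 341.7 N·m counterclockwise.
Net moment of known loads = 205.3 N·m counterclockwise.
An unknown mass m at 4.66 m has arm 1.78 m; its moment is m·g·1.78 clockwise.
Setting net torque to zero: m × 9.8 × 1.78 = 205.3 → m = 205.3 / (9.8 × 1.78) = 11.8 kg.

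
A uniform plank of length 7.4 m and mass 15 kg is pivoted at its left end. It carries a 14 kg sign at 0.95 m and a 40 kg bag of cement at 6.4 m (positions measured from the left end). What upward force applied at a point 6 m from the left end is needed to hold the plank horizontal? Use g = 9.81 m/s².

Taking torques about the left end:
Beam weight: 15 × 9.81 = 147.2 N down at 3.7 m → arm 3.7 m, τ = 147.2 × 3.7 = 544.6 N·m clockwise.
Sign: 14 × 9.81 = 137.3 N down at 0.95 m → arm 0.95 m, τ = 137.3 × 0.95 = 130.4 N·m clockwise.
Bag of cement: 40 × 9.81 = 392.4 N down at 6.4 m → arm 6.4 m, τ = 392.4 × 6.4 = 2511 N·m clockwise.
Net moment of the loads = 3186 N·m clockwise.
The upward force F acts at a point 6 m from the left end, arm 6 m, giving F × 6 counterclockwise.
Setting net torque to zero: F × 6 = 3186 → F = 3186 / 6 = 531 N.

F ≈ 531 N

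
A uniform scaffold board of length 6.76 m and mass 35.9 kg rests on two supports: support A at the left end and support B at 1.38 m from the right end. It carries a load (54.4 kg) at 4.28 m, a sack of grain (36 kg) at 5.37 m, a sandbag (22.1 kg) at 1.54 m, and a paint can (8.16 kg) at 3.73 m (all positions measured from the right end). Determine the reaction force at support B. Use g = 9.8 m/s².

R_B ≈ 813 N

Sum moments about support A (its reaction then has zero moment arm).
Beam weight: 35.9 × 9.8 = 351.8 N down at 3.38 m → arm 3.38 m, τ = 351.8 × 3.38 = 1189 N·m clockwise.
Load: 54.4 × 9.8 = 533.1 N down at 4.28 m → arm 2.48 m, τ = 533.1 × 2.48 = 1322 N·m clockwise.
Sack of grain: 36 × 9.8 = 352.8 N down at 5.37 m → arm 1.39 m, τ = 352.8 × 1.39 = 490.4 N·m clockwise.
Sandbag: 22.1 × 9.8 = 216.6 N down at 1.54 m → arm 5.22 m, τ = 216.6 × 5.22 = 1131 N·m clockwise.
Paint can: 8.16 × 9.8 = 79.97 N down at 3.73 m → arm 3.03 m, τ = 79.97 × 3.03 = 242.3 N·m clockwise.
Net load moment about support A = 4375 N·m clockwise.
Reaction R at support B is upward at 1.38 m, arm 5.38 m → moment R × 5.38 counterclockwise.
Setting net torque to zero: R × 5.38 = 4375 → R = 813 N.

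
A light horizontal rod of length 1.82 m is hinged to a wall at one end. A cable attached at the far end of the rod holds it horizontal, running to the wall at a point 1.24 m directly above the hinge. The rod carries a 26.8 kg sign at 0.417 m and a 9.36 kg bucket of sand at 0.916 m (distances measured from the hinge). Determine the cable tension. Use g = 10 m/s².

T ≈ 193 N

Taking torques about the hinge:
Sign: 26.8 × 10 = 268 N down at 0.417 m → arm 0.417 m, τ = 268 × 0.417 = 111.8 N·m clockwise.
Bucket of sand: 9.36 × 10 = 93.6 N down at 0.916 m → arm 0.916 m, τ = 93.6 × 0.916 = 85.74 N·m clockwise.
Total clockwise load moment = 197.5 N·m.
The cable tension T acts at 1.82 m; only its component perpendicular to the rod, T sinθ, produces torque. sinθ = h/√(h²+d²) = 1.24/√(1.24²+1.82²) = 0.5631.
For rotational equilibrium, T × 1.82 × 0.5631 = 197.5, so T = 197.5 / 1.025 = 193 N.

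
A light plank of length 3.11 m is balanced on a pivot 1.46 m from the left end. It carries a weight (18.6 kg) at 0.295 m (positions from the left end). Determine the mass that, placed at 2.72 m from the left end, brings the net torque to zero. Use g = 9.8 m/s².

m ≈ 17.2 kg

Choose the pivot (at 1.46 m from the left end) as the axis so the support reaction has zero arm there.
Weight: 18.6 × 9.8 = 182.3 N down at 0.295 m → arm 1.165 m, τ = 182.3 × 1.165 = 212.4 N·m counterclockwise.
Net moment of known loads = 212.4 N·m counterclockwise.
An unknown mass m at 2.72 m has arm 1.26 m; its moment is m·g·1.26 clockwise.
Balancing moments: m × 9.8 × 1.26 = 212.4, giving m = 212.4 / (9.8 × 1.26) = 17.2 kg.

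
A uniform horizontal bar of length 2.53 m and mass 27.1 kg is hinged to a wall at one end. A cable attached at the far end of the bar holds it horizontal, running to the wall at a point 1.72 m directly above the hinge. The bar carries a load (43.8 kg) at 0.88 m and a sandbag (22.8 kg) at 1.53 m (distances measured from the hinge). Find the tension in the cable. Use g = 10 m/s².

About the hinge:
Beam weight: 27.1 × 10 = 271 N down at 1.265 m → arm 1.265 m, τ = 271 × 1.265 = 342.8 N·m clockwise.
Load: 43.8 × 10 = 438 N down at 0.88 m → arm 0.88 m, τ = 438 × 0.88 = 385.4 N·m clockwise.
Sandbag: 22.8 × 10 = 228 N down at 1.53 m → arm 1.53 m, τ = 228 × 1.53 = 348.8 N·m clockwise.
Total clockwise load moment = 1077 N·m.
The cable tension T acts at 2.53 m; only its component perpendicular to the bar, T sinθ, produces torque. sinθ = h/√(h²+d²) = 1.72/√(1.72²+2.53²) = 0.5622.
For rotational equilibrium, T × 2.53 × 0.5622 = 1077, so T = 1077 / 1.422 = 757 N.

T ≈ 757 N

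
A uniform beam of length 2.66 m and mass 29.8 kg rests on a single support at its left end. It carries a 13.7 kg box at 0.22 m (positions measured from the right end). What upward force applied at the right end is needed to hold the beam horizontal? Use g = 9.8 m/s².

Choose the left end as the axis so the unknown pivot reaction has zero arm there.
Beam weight: 29.8 × 9.8 = 292 N down at 1.33 m → arm 1.33 m, τ = 292 × 1.33 = 388.4 N·m clockwise.
Box: 13.7 × 9.8 = 134.3 N down at 0.22 m → arm 2.44 m, τ = 134.3 × 2.44 = 327.7 N·m clockwise.
Net moment of the loads = 716.1 N·m clockwise.
The upward force F acts at the right end, arm 2.66 m, giving F × 2.66 counterclockwise.
Στ = 0 ⇒ F × 2.66 = 716.1 ⇒ F = 716.1 / 2.66 = 269 N.

F ≈ 269 N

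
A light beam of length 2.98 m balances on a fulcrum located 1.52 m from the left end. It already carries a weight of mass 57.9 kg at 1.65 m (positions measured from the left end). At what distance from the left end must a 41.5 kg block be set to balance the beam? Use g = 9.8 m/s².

Taking torques about the fulcrum (at 1.52 m from the left end):
Weight: 57.9 × 9.8 = 567.4 N down at 1.65 m → arm 0.13 m, τ = 567.4 × 0.13 = 73.76 N·m clockwise.
Net moment of existing loads = 73.76 N·m clockwise.
The block weighs 41.5 × 9.8 = 406.7 N and must supply an equal counterclockwise moment, so its lever arm about the fulcrum is 73.76 / 406.7 = 0.181 m.
That puts it at 1.52 − 0.181 = 1.34 m from the left end.

x ≈ 1.34 m from the left end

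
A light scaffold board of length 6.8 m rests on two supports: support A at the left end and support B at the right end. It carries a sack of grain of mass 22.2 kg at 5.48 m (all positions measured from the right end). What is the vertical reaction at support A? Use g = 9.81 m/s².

R_A ≈ 176 N

Choose support B as the axis so its reaction then has zero moment arm.
Sack of grain: 22.2 × 9.81 = 217.8 N down at 5.48 m → arm 5.48 m, τ = 217.8 × 5.48 = 1194 N·m counterclockwise.
Net load moment about support B = 1194 N·m counterclockwise.
Reaction R at support A is upward at 6.8 m, arm 6.8 m → moment R × 6.8 clockwise.
Setting net torque to zero: R × 6.8 = 1194 → R = 176 N.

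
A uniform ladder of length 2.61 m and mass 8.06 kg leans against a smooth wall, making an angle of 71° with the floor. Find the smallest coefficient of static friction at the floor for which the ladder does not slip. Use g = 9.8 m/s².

μ_min ≈ 0.172

Sum moments about the foot of the ladder (the floor normal and friction both act there and drop out).
Ladder weight 8.06×9.8 = 78.99 N acts at 1.305 m along the ladder; its horizontal arm is 1.305·cos71° = 0.4249 m → τ = 33.56 N·m clockwise.
Wall normal N acts horizontally at the top; its moment arm is the height L sinθ = 2.61·sin71° = 2.468 m, counterclockwise.
For rotational equilibrium, N × 2.468 = 33.56, so N = 13.6 N.
ΣFx = 0 ⇒ f = N_wall = 13.6 N. ΣFy = 0 ⇒ N_floor = 78.99 N.
μ_min = f / N_floor = 13.6 / 78.99 = 0.172.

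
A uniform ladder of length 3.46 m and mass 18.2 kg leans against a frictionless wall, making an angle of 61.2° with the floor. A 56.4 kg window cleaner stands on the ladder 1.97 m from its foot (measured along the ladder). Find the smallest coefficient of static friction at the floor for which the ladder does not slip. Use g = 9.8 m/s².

About the foot of the ladder:
Ladder weight 18.2×9.8 = 178.4 N acts at 1.73 m along the ladder; its horizontal arm is 1.73·cos61.2° = 0.8334 m → τ = 148.7 N·m clockwise.
Window cleaner: 56.4×9.8 = 552.7 N at 1.97 m → arm 0.9491 m → τ = 524.6 N·m clockwise.
Wall normal N acts horizontally at the top; its moment arm is the height L sinθ = 3.46·sin61.2° = 3.032 m, counterclockwise.
Στ = 0 ⇒ N × 3.032 = 673.3 ⇒ N = 222.1 N.
ΣFx = 0 ⇒ f = N_wall = 222.1 N. ΣFy = 0 ⇒ N_floor = 731.1 N.
μ_min = f / N_floor = 222.1 / 731.1 = 0.304.

μ_min ≈ 0.304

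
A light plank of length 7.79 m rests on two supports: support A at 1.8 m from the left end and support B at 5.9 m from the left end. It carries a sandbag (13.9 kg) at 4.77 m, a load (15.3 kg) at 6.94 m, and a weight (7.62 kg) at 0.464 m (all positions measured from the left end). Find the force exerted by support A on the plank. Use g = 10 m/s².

R_A ≈ 101 N

Take moments about support B.
Sandbag: 13.9 × 10 = 139 N down at 4.77 m → arm 1.13 m, τ = 139 × 1.13 = 157.1 N·m counterclockwise.
Load: 15.3 × 10 = 153 N down at 6.94 m → arm 1.04 m, τ = 153 × 1.04 = 159.1 N·m clockwise.
Weight: 7.62 × 10 = 76.2 N down at 0.464 m → arm 5.436 m, τ = 76.2 × 5.436 = 414.2 N·m counterclockwise.
Net load moment about support B = 412.2 N·m counterclockwise.
Reaction R at support A is upward at 1.8 m, arm 4.1 m → moment R × 4.1 clockwise.
Balancing moments: R × 4.1 = 412.2, giving R = 101 N.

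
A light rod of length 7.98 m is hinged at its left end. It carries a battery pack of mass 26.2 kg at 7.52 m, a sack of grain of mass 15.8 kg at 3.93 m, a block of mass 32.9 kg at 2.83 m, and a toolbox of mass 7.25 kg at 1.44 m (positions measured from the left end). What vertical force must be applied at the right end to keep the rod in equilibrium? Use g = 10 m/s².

F ≈ 454 N

Choose the left end as the axis so the unknown pivot reaction has zero arm there.
Battery pack: 26.2 × 10 = 262 N down at 7.52 m → arm 7.52 m, τ = 262 × 7.52 = 1970 N·m clockwise.
Sack of grain: 15.8 × 10 = 158 N down at 3.93 m → arm 3.93 m, τ = 158 × 3.93 = 620.9 N·m clockwise.
Block: 32.9 × 10 = 329 N down at 2.83 m → arm 2.83 m, τ = 329 × 2.83 = 931.1 N·m clockwise.
Toolbox: 7.25 × 10 = 72.5 N down at 1.44 m → arm 1.44 m, τ = 72.5 × 1.44 = 104.4 N·m clockwise.
Net moment of the loads = 3626 N·m clockwise.
The upward force F acts at the right end, arm 7.98 m, giving F × 7.98 counterclockwise.
Setting net torque to zero: F × 7.98 = 3626 → F = 3626 / 7.98 = 454 N.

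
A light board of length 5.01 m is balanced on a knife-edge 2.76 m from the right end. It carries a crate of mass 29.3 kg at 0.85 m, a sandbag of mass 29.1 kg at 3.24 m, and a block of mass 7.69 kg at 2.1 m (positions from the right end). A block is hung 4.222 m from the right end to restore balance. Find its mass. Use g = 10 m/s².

Take moments about the knife-edge (at 2.76 m from the right end).
Crate: 29.3 × 10 = 293 N down at 0.85 m → arm 1.91 m, τ = 293 × 1.91 = 559.6 N·m clockwise.
Sandbag: 29.1 × 10 = 291 N down at 3.24 m → arm 0.48 m, τ = 291 × 0.48 = 139.7 N·m counterclockwise.
Block: 7.69 × 10 = 76.9 N down at 2.1 m → arm 0.66 m, τ = 76.9 × 0.66 = 50.75 N·m clockwise.
Net moment of known loads = 470.7 N·m clockwise.
An unknown mass m at 4.222 m has arm 1.462 m; its moment is m·g·1.462 counterclockwise.
Balancing moments: m × 10 × 1.462 = 470.7, giving m = 470.7 / (10 × 1.462) = 32.2 kg.

m ≈ 32.2 kg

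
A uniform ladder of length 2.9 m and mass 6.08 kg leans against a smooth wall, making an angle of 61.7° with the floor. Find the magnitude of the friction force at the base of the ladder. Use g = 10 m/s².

f ≈ 16.4 N

Take moments about the foot of the ladder.
Ladder weight 6.08×10 = 60.8 N acts at 1.45 m along the ladder; its horizontal arm is 1.45·cos61.7° = 0.6874 m → τ = 41.79 N·m clockwise.
Wall normal N acts horizontally at the top; its moment arm is the height L sinθ = 2.9·sin61.7° = 2.553 m, counterclockwise.
Στ = 0 ⇒ N × 2.553 = 41.79 ⇒ N = 16.4 N.
ΣFx = 0: friction at the foot balances the wall's push, so f = N_wall = 16.4 N.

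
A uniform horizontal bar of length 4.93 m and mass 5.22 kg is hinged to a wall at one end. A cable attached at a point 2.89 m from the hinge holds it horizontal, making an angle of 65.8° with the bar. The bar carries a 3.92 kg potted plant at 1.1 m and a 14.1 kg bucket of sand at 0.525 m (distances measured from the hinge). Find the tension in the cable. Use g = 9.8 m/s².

T ≈ 91.4 N

Sum moments about the hinge (the unknown hinge reaction has zero arm there).
Beam weight: 5.22 × 9.8 = 51.16 N down at 2.465 m → arm 2.465 m, τ = 51.16 × 2.465 = 126.1 N·m clockwise.
Potted plant: 3.92 × 9.8 = 38.42 N down at 1.1 m → arm 1.1 m, τ = 38.42 × 1.1 = 42.26 N·m clockwise.
Bucket of sand: 14.1 × 9.8 = 138.2 N down at 0.525 m → arm 0.525 m, τ = 138.2 × 0.525 = 72.55 N·m clockwise.
Total clockwise load moment = 240.9 N·m.
The cable tension T acts at 2.89 m; only its component perpendicular to the bar, T sinθ, produces torque. sin 65.8° = 0.9121.
For rotational equilibrium, T × 2.89 × 0.9121 = 240.9, so T = 240.9 / 2.636 = 91.4 N.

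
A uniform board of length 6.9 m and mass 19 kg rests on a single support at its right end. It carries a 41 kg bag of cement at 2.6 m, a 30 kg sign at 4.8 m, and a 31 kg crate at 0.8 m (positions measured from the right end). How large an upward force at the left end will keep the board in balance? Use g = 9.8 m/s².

Choose the right end as the axis so the unknown pivot reaction has zero arm there.
Beam weight: 19 × 9.8 = 186.2 N down at 3.45 m → arm 3.45 m, τ = 186.2 × 3.45 = 642.4 N·m counterclockwise.
Bag of cement: 41 × 9.8 = 401.8 N down at 2.6 m → arm 2.6 m, τ = 401.8 × 2.6 = 1045 N·m counterclockwise.
Sign: 30 × 9.8 = 294 N down at 4.8 m → arm 4.8 m, τ = 294 × 4.8 = 1411 N·m counterclockwise.
Crate: 31 × 9.8 = 303.8 N down at 0.8 m → arm 0.8 m, τ = 303.8 × 0.8 = 243 N·m counterclockwise.
Net moment of the loads = 3341 N·m counterclockwise.
The upward force F acts at the left end, arm 6.9 m, giving F × 6.9 clockwise.
Setting net torque to zero: F × 6.9 = 3341 → F = 3341 / 6.9 = 484 N.

F ≈ 484 N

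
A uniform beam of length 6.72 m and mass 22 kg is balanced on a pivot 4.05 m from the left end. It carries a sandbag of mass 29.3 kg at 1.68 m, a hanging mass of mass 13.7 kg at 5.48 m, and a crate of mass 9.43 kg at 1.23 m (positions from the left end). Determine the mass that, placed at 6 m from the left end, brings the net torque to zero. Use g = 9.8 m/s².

About the pivot (at 4.05 m from the left end):
Beam weight: 22 × 9.8 = 215.6 N down at 3.36 m → arm 0.69 m, τ = 215.6 × 0.69 = 148.8 N·m counterclockwise.
Sandbag: 29.3 × 9.8 = 287.1 N down at 1.68 m → arm 2.37 m, τ = 287.1 × 2.37 = 680.4 N·m counterclockwise.
Hanging mass: 13.7 × 9.8 = 134.3 N down at 5.48 m → arm 1.43 m, τ = 134.3 × 1.43 = 192 N·m clockwise.
Crate: 9.43 × 9.8 = 92.41 N down at 1.23 m → arm 2.82 m, τ = 92.41 × 2.82 = 260.6 N·m counterclockwise.
Net moment of known loads = 897.8 N·m counterclockwise.
An unknown mass m at 6 m has arm 1.95 m; its moment is m·g·1.95 clockwise.
For rotational equilibrium, m × 9.8 × 1.95 = 897.8, so m = 897.8 / (9.8 × 1.95) = 47 kg.

m ≈ 47 kg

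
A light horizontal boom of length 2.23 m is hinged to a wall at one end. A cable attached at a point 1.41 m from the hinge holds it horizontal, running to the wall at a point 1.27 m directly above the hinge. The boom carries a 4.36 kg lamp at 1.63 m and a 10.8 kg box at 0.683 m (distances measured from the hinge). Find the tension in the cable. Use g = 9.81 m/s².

T ≈ 151 N

About the hinge:
Lamp: 4.36 × 9.81 = 42.77 N down at 1.63 m → arm 1.63 m, τ = 42.77 × 1.63 = 69.72 N·m clockwise.
Box: 10.8 × 9.81 = 105.9 N down at 0.683 m → arm 0.683 m, τ = 105.9 × 0.683 = 72.33 N·m clockwise.
Total clockwise load moment = 142.1 N·m.
The cable tension T acts at 1.41 m; only its component perpendicular to the boom, T sinθ, produces torque. sinθ = h/√(h²+d²) = 1.27/√(1.27²+1.41²) = 0.6693.
Στ = 0 ⇒ T × 1.41 × 0.6693 = 142.1 ⇒ T = 142.1 / 0.9437 = 151 N.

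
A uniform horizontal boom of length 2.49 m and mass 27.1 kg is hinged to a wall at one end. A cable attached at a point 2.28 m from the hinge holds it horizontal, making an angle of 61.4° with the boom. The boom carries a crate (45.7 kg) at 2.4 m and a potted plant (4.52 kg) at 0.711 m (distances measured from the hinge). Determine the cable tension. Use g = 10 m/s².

T ≈ 733 N

Take moments about the hinge.
Beam weight: 27.1 × 10 = 271 N down at 1.245 m → arm 1.245 m, τ = 271 × 1.245 = 337.4 N·m clockwise.
Crate: 45.7 × 10 = 457 N down at 2.4 m → arm 2.4 m, τ = 457 × 2.4 = 1097 N·m clockwise.
Potted plant: 4.52 × 10 = 45.2 N down at 0.711 m → arm 0.711 m, τ = 45.2 × 0.711 = 32.14 N·m clockwise.
Total clockwise load moment = 1467 N·m.
The cable tension T acts at 2.28 m; only its component perpendicular to the boom, T sinθ, produces torque. sin 61.4° = 0.878.
Balancing moments: T × 2.28 × 0.878 = 1467, giving T = 1467 / 2.002 = 733 N.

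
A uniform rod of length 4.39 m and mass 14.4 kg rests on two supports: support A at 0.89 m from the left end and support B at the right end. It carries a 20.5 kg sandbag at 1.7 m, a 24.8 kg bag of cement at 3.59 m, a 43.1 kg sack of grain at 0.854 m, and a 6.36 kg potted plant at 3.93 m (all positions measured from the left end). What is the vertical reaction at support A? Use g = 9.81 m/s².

Choose support B as the axis so its reaction then has zero moment arm.
Beam weight: 14.4 × 9.81 = 141.3 N down at 2.195 m → arm 2.195 m, τ = 141.3 × 2.195 = 310.2 N·m counterclockwise.
Sandbag: 20.5 × 9.81 = 201.1 N down at 1.7 m → arm 2.69 m, τ = 201.1 × 2.69 = 541 N·m counterclockwise.
Bag of cement: 24.8 × 9.81 = 243.3 N down at 3.59 m → arm 0.8 m, τ = 243.3 × 0.8 = 194.6 N·m counterclockwise.
Sack of grain: 43.1 × 9.81 = 422.8 N down at 0.854 m → arm 3.536 m, τ = 422.8 × 3.536 = 1495 N·m counterclockwise.
Potted plant: 6.36 × 9.81 = 62.39 N down at 3.93 m → arm 0.46 m, τ = 62.39 × 0.46 = 28.7 N·m counterclockwise.
Net load moment about support B = 2570 N·m counterclockwise.
Reaction R at support A is upward at 0.89 m, arm 3.5 m → moment R × 3.5 clockwise.
Setting net torque to zero: R × 3.5 = 2570 → R = 734 N.

R_A ≈ 734 N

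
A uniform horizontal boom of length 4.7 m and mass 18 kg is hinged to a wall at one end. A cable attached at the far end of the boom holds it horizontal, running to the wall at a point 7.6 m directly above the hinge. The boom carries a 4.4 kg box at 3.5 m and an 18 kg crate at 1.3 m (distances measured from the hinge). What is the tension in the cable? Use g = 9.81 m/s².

Sum moments about the hinge (the unknown hinge reaction has zero arm there).
Beam weight: 18 × 9.81 = 176.6 N down at 2.35 m → arm 2.35 m, τ = 176.6 × 2.35 = 415 N·m clockwise.
Box: 4.4 × 9.81 = 43.16 N down at 3.5 m → arm 3.5 m, τ = 43.16 × 3.5 = 151.1 N·m clockwise.
Crate: 18 × 9.81 = 176.6 N down at 1.3 m → arm 1.3 m, τ = 176.6 × 1.3 = 229.6 N·m clockwise.
Total clockwise load moment = 795.7 N·m.
The cable tension T acts at 4.7 m; only its component perpendicular to the boom, T sinθ, produces torque. sinθ = h/√(h²+d²) = 7.6/√(7.6²+4.7²) = 0.8505.
Setting net torque to zero: T × 4.7 × 0.8505 = 795.7 → T = 795.7 / 3.997 = 199 N.

T ≈ 199 N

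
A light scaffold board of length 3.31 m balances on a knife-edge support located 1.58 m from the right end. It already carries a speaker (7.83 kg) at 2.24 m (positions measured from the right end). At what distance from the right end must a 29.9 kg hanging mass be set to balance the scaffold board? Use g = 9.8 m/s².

x ≈ 1.41 m from the right end

Choose the knife-edge support (at 1.58 m from the right end) as the axis so the support reaction has zero arm there.
Speaker: 7.83 × 9.8 = 76.73 N down at 2.24 m → arm 0.66 m, τ = 76.73 × 0.66 = 50.64 N·m counterclockwise.
Net moment of existing loads = 50.64 N·m counterclockwise.
The hanging mass weighs 29.9 × 9.8 = 293 N and must supply an equal clockwise moment, so its lever arm about the knife-edge support is 50.64 / 293 = 0.173 m.
That puts it at 1.58 − 0.173 = 1.41 m from the right end.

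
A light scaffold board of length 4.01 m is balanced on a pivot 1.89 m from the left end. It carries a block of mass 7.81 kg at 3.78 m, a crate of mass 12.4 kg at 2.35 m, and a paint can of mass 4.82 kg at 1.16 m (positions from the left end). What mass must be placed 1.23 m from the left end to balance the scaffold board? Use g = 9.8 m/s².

m ≈ 25.7 kg

About the pivot (at 1.89 m from the left end):
Block: 7.81 × 9.8 = 76.54 N down at 3.78 m → arm 1.89 m, τ = 76.54 × 1.89 = 144.7 N·m clockwise.
Crate: 12.4 × 9.8 = 121.5 N down at 2.35 m → arm 0.46 m, τ = 121.5 × 0.46 = 55.89 N·m clockwise.
Paint can: 4.82 × 9.8 = 47.24 N down at 1.16 m → arm 0.73 m, τ = 47.24 × 0.73 = 34.49 N·m counterclockwise.
Net moment of known loads = 166.1 N·m clockwise.
An unknown mass m at 1.23 m has arm 0.66 m; its moment is m·g·0.66 counterclockwise.
Balancing moments: m × 9.8 × 0.66 = 166.1, giving m = 166.1 / (9.8 × 0.66) = 25.7 kg.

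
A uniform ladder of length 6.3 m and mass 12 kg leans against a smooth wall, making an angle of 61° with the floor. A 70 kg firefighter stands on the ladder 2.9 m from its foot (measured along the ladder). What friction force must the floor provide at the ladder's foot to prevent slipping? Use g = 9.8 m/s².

f ≈ 208 N

About the foot of the ladder:
Ladder weight 12×9.8 = 117.6 N acts at 3.15 m along the ladder; its horizontal arm is 3.15·cos61° = 1.527 m → τ = 179.6 N·m clockwise.
Firefighter: 70×9.8 = 686 N at 2.9 m → arm 1.406 m → τ = 964.5 N·m clockwise.
Wall normal N acts horizontally at the top; its moment arm is the height L sinθ = 6.3·sin61° = 5.51 m, counterclockwise.
Στ = 0 ⇒ N × 5.51 = 1144 ⇒ N = 208 N.
ΣFx = 0: friction at the foot balances the wall's push, so f = N_wall = 208 N.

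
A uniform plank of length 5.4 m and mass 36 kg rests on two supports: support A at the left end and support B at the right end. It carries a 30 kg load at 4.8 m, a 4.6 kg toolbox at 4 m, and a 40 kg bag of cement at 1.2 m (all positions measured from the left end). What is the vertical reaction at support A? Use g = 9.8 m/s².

Take moments about support B.
Beam weight: 36 × 9.8 = 352.8 N down at 2.7 m → arm 2.7 m, τ = 352.8 × 2.7 = 952.6 N·m counterclockwise.
Load: 30 × 9.8 = 294 N down at 4.8 m → arm 0.6 m, τ = 294 × 0.6 = 176.4 N·m counterclockwise.
Toolbox: 4.6 × 9.8 = 45.08 N down at 4 m → arm 1.4 m, τ = 45.08 × 1.4 = 63.11 N·m counterclockwise.
Bag of cement: 40 × 9.8 = 392 N down at 1.2 m → arm 4.2 m, τ = 392 × 4.2 = 1646 N·m counterclockwise.
Net load moment about support B = 2838 N·m counterclockwise.
Reaction R at support A is upward at 0 m, arm 5.4 m → moment R × 5.4 clockwise.
Balancing moments: R × 5.4 = 2838, giving R = 526 N.

R_A ≈ 526 N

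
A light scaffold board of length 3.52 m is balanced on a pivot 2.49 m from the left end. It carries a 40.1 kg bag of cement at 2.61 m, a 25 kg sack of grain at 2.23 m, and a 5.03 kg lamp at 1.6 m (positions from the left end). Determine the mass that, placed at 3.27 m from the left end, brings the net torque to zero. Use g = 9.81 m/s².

m ≈ 7.9 kg

About the pivot (at 2.49 m from the left end):
Bag of cement: 40.1 × 9.81 = 393.4 N down at 2.61 m → arm 0.12 m, τ = 393.4 × 0.12 = 47.21 N·m clockwise.
Sack of grain: 25 × 9.81 = 245.2 N down at 2.23 m → arm 0.26 m, τ = 245.2 × 0.26 = 63.75 N·m counterclockwise.
Lamp: 5.03 × 9.81 = 49.34 N down at 1.6 m → arm 0.89 m, τ = 49.34 × 0.89 = 43.91 N·m counterclockwise.
Net moment of known loads = 60.45 N·m counterclockwise.
An unknown mass m at 3.27 m has arm 0.78 m; its moment is m·g·0.78 clockwise.
For rotational equilibrium, m × 9.81 × 0.78 = 60.45, so m = 60.45 / (9.81 × 0.78) = 7.9 kg.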